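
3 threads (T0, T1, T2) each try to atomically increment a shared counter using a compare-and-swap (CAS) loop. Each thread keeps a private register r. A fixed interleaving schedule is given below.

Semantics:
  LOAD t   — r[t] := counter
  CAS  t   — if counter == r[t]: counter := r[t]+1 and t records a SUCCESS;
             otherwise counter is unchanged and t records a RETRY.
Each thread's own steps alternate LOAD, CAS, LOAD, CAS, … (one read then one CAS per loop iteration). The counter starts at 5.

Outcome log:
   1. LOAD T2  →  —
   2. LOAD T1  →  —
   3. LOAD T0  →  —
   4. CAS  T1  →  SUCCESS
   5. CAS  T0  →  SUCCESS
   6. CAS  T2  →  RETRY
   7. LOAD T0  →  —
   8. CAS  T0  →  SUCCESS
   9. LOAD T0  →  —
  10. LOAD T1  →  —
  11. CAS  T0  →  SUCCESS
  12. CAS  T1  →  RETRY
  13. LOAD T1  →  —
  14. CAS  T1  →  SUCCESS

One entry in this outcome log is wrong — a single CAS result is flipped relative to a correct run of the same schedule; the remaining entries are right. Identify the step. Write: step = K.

step = 5

Correct run:
step 1: T2 LOAD ⇒ load; ctr=5 reg=5
step 2: T1 LOAD ⇒ load; ctr=5 reg=5
step 3: T0 LOAD ⇒ load; ctr=5 reg=5
step 4: T1 CAS ⇒ ok; ctr=6 reg=5
step 5: T0 CAS ⇒ retry; ctr=6 reg=5
step 6: T2 CAS ⇒ retry; ctr=6 reg=5
step 7: T0 LOAD ⇒ load; ctr=6 reg=6
step 8: T0 CAS ⇒ ok; ctr=7 reg=6
step 9: T0 LOAD ⇒ load; ctr=7 reg=7
step 10: T1 LOAD ⇒ load; ctr=7 reg=7
step 11: T0 CAS ⇒ ok; ctr=8 reg=7
step 12: T1 CAS ⇒ retry; ctr=8 reg=7
step 13: T1 LOAD ⇒ load; ctr=8 reg=8
step 14: T1 CAS ⇒ ok; ctr=9 reg=8
Mismatch at 5.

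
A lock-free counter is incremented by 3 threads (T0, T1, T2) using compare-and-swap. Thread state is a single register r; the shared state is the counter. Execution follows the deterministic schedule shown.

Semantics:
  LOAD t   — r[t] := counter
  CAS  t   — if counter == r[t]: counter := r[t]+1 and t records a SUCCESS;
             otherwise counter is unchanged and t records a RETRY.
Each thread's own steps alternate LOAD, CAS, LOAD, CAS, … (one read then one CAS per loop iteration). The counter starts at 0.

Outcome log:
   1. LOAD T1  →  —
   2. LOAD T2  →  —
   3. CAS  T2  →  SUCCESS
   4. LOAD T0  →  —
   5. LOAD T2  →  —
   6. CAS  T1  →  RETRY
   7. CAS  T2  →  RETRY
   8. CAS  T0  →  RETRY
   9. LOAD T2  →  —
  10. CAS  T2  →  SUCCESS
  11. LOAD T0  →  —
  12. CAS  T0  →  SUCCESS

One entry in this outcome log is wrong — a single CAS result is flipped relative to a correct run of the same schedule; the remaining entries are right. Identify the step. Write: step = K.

step = 7

Re-executing:
1. LOAD T1 → mem=0 r[T1]=0 [LOAD]
2. LOAD T2 → mem=0 r[T2]=0 [LOAD]
3. CAS T2 → mem=1 r[T2]=0 [OK]
4. LOAD T0 → mem=1 r[T0]=1 [LOAD]
5. LOAD T2 → mem=1 r[T2]=1 [LOAD]
6. CAS T1 → mem=1 r[T1]=0 [RETRY]
7. CAS T2 → mem=2 r[T2]=1 [OK]
8. CAS T0 → mem=2 r[T0]=1 [RETRY]
9. LOAD T2 → mem=2 r[T2]=2 [LOAD]
10. CAS T2 → mem=3 r[T2]=2 [OK]
11. LOAD T0 → mem=3 r[T0]=3 [LOAD]
12. CAS T0 → mem=4 r[T0]=3 [OK]
Log disagrees first at step 7.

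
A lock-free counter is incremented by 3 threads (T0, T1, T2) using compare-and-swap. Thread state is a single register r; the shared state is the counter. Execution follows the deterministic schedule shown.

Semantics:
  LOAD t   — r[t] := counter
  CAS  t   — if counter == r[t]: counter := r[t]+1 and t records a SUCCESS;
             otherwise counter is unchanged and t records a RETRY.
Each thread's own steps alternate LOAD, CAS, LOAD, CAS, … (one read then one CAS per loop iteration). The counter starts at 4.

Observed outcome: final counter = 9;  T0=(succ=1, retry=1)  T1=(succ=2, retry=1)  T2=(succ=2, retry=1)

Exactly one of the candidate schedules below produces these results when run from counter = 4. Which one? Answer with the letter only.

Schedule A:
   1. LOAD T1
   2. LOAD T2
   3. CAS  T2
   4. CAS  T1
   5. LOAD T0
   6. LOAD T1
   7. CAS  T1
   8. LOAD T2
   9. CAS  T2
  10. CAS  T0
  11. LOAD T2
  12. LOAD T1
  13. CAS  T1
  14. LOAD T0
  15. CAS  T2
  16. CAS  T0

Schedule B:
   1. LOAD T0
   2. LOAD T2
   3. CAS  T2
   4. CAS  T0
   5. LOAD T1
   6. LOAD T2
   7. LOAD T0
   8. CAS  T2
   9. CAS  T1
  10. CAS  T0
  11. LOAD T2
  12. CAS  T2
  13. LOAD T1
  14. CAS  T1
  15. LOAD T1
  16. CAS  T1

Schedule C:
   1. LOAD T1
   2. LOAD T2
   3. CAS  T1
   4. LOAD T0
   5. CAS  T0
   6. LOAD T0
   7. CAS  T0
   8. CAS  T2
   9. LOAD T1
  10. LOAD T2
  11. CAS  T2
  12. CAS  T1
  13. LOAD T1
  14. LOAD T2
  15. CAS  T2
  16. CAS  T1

A

Tracing schedule A:
#1 T1 reads 4
#2 T2 reads 4
#3 T2 CAS(4→5) writes; counter now 5
#4 T1 CAS(4→5) fails; counter now 5
#5 T0 reads 5
#6 T1 reads 5
#7 T1 CAS(5→6) writes; counter now 6
#8 T2 reads 6
#9 T2 CAS(6→7) writes; counter now 7
#10 T0 CAS(5→6) fails; counter now 7
#11 T2 reads 7
#12 T1 reads 7
#13 T1 CAS(7→8) writes; counter now 8
#14 T0 reads 8
#15 T2 CAS(7→8) fails; counter now 8
#16 T0 CAS(8→9) writes; counter now 9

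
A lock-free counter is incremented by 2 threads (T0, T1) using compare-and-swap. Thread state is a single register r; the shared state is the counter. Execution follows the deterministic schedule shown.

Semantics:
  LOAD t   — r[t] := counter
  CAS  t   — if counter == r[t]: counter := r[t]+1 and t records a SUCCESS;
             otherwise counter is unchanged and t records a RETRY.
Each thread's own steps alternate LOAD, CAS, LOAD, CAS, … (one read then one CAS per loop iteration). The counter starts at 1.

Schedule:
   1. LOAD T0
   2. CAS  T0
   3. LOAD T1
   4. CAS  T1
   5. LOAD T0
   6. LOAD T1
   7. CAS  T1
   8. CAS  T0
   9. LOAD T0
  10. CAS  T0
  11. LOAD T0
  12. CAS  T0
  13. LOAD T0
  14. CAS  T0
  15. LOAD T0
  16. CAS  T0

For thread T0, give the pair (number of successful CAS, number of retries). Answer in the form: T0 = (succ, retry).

   1) LOAD T0:  M=1  r_T0=1
   2) CAS  T0:  M=2  r_T0=1 ✓
   3) LOAD T1:  M=2  r_T1=2
   4) CAS  T1:  M=3  r_T1=2 ✓
   5) LOAD T0:  M=3  r_T0=3
   6) LOAD T1:  M=3  r_T1=3
   7) CAS  T1:  M=4  r_T1=3 ✓
   8) CAS  T0:  M=4  r_T0=3 ✗
   9) LOAD T0:  M=4  r_T0=4
  10) CAS  T0:  M=5  r_T0=4 ✓
  11) LOAD T0:  M=5  r_T0=5
  12) CAS  T0:  M=6  r_T0=5 ✓
  13) LOAD T0:  M=6  r_T0=6
  14) CAS  T0:  M=7  r_T0=6 ✓
  15) LOAD T0:  M=7  r_T0=7
  16) CAS  T0:  M=8  r_T0=7 ✓

T0 = (5, 1)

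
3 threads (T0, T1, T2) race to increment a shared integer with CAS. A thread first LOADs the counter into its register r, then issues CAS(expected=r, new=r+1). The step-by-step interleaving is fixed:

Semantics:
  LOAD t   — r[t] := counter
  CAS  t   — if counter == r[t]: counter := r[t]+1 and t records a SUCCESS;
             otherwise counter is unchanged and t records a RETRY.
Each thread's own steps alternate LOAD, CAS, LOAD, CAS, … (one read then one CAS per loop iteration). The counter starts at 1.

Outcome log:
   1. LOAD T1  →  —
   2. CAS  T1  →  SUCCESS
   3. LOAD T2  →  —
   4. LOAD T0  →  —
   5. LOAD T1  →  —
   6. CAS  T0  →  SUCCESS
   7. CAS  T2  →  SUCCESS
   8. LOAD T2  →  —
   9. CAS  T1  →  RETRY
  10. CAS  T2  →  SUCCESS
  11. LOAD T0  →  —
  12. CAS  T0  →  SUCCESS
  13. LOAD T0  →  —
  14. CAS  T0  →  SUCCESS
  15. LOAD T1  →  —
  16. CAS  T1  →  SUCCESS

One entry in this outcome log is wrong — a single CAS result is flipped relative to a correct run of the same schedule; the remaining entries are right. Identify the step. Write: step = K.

step = 7

Reference trace:
T1 LOAD — after: cnt=1, r=1 — load
T1 CAS — after: cnt=2, r=1 — ok
T2 LOAD — after: cnt=2, r=2 — load
T0 LOAD — after: cnt=2, r=2 — load
T1 LOAD — after: cnt=2, r=2 — load
T0 CAS — after: cnt=3, r=2 — ok
T2 CAS — after: cnt=3, r=2 — retry
T2 LOAD — after: cnt=3, r=3 — load
T1 CAS — after: cnt=3, r=2 — retry
T2 CAS — after: cnt=4, r=3 — ok
T0 LOAD — after: cnt=4, r=4 — load
T0 CAS — after: cnt=5, r=4 — ok
T0 LOAD — after: cnt=5, r=5 — load
T0 CAS — after: cnt=6, r=5 — ok
T1 LOAD — after: cnt=6, r=6 — load
T1 CAS — after: cnt=7, r=6 — ok
Log disagrees first at step 7.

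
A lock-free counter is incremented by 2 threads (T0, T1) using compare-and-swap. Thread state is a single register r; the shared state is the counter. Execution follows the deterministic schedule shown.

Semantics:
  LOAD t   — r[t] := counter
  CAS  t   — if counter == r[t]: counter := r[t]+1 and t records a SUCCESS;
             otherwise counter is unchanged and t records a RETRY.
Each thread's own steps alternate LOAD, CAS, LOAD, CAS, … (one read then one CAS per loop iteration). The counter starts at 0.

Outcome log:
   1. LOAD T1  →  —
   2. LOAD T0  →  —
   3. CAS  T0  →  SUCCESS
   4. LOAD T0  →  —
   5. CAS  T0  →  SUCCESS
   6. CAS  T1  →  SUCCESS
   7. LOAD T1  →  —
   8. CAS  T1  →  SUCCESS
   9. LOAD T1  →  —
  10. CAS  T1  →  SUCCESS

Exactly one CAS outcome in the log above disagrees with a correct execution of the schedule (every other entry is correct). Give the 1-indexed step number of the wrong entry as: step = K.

step = 6

Re-executing:
1. LOAD T1 → mem=0 r[T1]=0 [LOAD]
2. LOAD T0 → mem=0 r[T0]=0 [LOAD]
3. CAS T0 → mem=1 r[T0]=0 [OK]
4. LOAD T0 → mem=1 r[T0]=1 [LOAD]
5. CAS T0 → mem=2 r[T0]=1 [OK]
6. CAS T1 → mem=2 r[T1]=0 [RETRY]
7. LOAD T1 → mem=2 r[T1]=2 [LOAD]
8. CAS T1 → mem=3 r[T1]=2 [OK]
9. LOAD T1 → mem=3 r[T1]=3 [LOAD]
10. CAS T1 → mem=4 r[T1]=3 [OK]
Flip is step 6.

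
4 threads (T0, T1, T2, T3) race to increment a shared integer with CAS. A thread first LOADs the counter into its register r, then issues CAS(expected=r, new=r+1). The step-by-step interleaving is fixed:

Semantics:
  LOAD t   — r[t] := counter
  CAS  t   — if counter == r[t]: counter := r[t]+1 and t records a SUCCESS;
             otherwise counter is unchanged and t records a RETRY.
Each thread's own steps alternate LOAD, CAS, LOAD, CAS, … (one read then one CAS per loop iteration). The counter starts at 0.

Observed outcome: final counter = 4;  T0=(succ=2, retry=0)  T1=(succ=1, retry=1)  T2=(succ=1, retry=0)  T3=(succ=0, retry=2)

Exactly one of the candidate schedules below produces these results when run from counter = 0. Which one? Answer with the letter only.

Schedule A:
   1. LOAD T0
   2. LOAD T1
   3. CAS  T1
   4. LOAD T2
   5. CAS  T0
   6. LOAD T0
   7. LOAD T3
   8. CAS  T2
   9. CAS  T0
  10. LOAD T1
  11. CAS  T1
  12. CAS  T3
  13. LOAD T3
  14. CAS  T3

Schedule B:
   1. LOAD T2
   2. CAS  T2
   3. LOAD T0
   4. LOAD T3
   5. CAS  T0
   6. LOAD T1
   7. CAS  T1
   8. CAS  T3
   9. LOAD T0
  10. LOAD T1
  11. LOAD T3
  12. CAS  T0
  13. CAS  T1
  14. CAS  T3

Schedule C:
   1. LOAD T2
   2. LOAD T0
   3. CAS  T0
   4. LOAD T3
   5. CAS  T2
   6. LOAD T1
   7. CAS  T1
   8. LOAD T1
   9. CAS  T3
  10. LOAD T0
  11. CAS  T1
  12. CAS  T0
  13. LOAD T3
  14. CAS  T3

B

Simulating candidate B:
step 1: T2 LOAD ⇒ load; ctr=0 reg=0
step 2: T2 CAS ⇒ ok; ctr=1 reg=0
step 3: T0 LOAD ⇒ load; ctr=1 reg=1
step 4: T3 LOAD ⇒ load; ctr=1 reg=1
step 5: T0 CAS ⇒ ok; ctr=2 reg=1
step 6: T1 LOAD ⇒ load; ctr=2 reg=2
step 7: T1 CAS ⇒ ok; ctr=3 reg=2
step 8: T3 CAS ⇒ retry; ctr=3 reg=1
step 9: T0 LOAD ⇒ load; ctr=3 reg=3
step 10: T1 LOAD ⇒ load; ctr=3 reg=3
step 11: T3 LOAD ⇒ load; ctr=3 reg=3
step 12: T0 CAS ⇒ ok; ctr=4 reg=3
step 13: T1 CAS ⇒ retry; ctr=4 reg=3
step 14: T3 CAS ⇒ retry; ctr=4 reg=3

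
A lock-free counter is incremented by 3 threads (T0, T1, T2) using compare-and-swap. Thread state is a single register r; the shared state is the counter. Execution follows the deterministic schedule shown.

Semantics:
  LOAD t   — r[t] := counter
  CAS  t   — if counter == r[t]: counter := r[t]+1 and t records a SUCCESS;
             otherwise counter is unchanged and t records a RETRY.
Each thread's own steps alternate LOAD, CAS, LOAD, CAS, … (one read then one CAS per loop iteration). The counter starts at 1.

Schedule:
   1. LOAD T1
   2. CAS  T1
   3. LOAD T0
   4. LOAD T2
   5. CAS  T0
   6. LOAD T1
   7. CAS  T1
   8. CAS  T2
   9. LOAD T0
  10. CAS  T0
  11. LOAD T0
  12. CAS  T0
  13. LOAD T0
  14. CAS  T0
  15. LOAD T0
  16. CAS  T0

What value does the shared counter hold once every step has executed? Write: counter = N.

counter = 8

   1) LOAD T1:  M=1  r_T1=1
   2) CAS  T1:  M=2  r_T1=1 ✓
   3) LOAD T0:  M=2  r_T0=2
   4) LOAD T2:  M=2  r_T2=2
   5) CAS  T0:  M=3  r_T0=2 ✓
   6) LOAD T1:  M=3  r_T1=3
   7) CAS  T1:  M=4  r_T1=3 ✓
   8) CAS  T2:  M=4  r_T2=2 ✗
   9) LOAD T0:  M=4  r_T0=4
  10) CAS  T0:  M=5  r_T0=4 ✓
  11) LOAD T0:  M=5  r_T0=5
  12) CAS  T0:  M=6  r_T0=5 ✓
  13) LOAD T0:  M=6  r_T0=6
  14) CAS  T0:  M=7  r_T0=6 ✓
  15) LOAD T0:  M=7  r_T0=7
  16) CAS  T0:  M=8  r_T0=7 ✓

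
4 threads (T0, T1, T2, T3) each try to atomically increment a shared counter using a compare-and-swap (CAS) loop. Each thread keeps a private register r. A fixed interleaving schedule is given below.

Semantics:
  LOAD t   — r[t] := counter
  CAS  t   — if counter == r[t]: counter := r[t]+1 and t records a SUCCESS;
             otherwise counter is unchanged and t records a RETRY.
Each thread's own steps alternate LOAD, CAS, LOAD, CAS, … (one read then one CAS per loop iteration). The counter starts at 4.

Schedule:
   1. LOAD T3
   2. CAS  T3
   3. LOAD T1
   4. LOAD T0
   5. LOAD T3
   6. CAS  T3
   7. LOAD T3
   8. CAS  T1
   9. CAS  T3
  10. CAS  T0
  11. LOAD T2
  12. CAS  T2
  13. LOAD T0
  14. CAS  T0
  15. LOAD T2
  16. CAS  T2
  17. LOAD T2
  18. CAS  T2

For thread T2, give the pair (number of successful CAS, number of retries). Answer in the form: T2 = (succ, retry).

T2 = (3, 0)

   1) LOAD T3:  M=4  r_T3=4
   2) CAS  T3:  M=5  r_T3=4 ✓
   3) LOAD T1:  M=5  r_T1=5
   4) LOAD T0:  M=5  r_T0=5
   5) LOAD T3:  M=5  r_T3=5
   6) CAS  T3:  M=6  r_T3=5 ✓
   7) LOAD T3:  M=6  r_T3=6
   8) CAS  T1:  M=6  r_T1=5 ✗
   9) CAS  T3:  M=7  r_T3=6 ✓
  10) CAS  T0:  M=7  r_T0=5 ✗
  11) LOAD T2:  M=7  r_T2=7
  12) CAS  T2:  M=8  r_T2=7 ✓
  13) LOAD T0:  M=8  r_T0=8
  14) CAS  T0:  M=9  r_T0=8 ✓
  15) LOAD T2:  M=9  r_T2=9
  16) CAS  T2:  M=10  r_T2=9 ✓
  17) LOAD T2:  M=10  r_T2=10
  18) CAS  T2:  M=11  r_T2=10 ✓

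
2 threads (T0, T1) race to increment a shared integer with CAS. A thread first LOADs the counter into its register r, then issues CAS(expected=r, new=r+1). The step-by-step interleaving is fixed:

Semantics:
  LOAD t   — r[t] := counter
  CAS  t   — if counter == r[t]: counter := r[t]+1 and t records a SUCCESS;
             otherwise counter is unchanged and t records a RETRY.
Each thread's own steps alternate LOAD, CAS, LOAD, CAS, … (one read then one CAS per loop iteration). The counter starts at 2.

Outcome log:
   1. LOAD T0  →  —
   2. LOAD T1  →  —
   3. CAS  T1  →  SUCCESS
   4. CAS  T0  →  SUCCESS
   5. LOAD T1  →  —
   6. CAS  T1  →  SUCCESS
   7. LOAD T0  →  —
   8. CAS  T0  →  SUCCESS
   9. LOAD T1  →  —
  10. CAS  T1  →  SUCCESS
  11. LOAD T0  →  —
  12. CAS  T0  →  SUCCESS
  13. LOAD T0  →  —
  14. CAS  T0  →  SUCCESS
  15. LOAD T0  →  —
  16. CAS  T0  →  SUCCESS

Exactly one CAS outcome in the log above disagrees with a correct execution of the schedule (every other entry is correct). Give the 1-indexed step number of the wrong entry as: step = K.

Correct run:
[1] T0.load  rd  (counter 2, T0.r 2)
[2] T1.load  rd  (counter 2, T1.r 2)
[3] T1.cas  hit  (counter 3, T1.r 2)
[4] T0.cas  miss  (counter 3, T0.r 2)
[5] T1.load  rd  (counter 3, T1.r 3)
[6] T1.cas  hit  (counter 4, T1.r 3)
[7] T0.load  rd  (counter 4, T0.r 4)
[8] T0.cas  hit  (counter 5, T0.r 4)
[9] T1.load  rd  (counter 5, T1.r 5)
[10] T1.cas  hit  (counter 6, T1.r 5)
[11] T0.load  rd  (counter 6, T0.r 6)
[12] T0.cas  hit  (counter 7, T0.r 6)
[13] T0.load  rd  (counter 7, T0.r 7)
[14] T0.cas  hit  (counter 8, T0.r 7)
[15] T0.load  rd  (counter 8, T0.r 8)
[16] T0.cas  hit  (counter 9, T0.r 8)
Mismatch at 4.

step = 4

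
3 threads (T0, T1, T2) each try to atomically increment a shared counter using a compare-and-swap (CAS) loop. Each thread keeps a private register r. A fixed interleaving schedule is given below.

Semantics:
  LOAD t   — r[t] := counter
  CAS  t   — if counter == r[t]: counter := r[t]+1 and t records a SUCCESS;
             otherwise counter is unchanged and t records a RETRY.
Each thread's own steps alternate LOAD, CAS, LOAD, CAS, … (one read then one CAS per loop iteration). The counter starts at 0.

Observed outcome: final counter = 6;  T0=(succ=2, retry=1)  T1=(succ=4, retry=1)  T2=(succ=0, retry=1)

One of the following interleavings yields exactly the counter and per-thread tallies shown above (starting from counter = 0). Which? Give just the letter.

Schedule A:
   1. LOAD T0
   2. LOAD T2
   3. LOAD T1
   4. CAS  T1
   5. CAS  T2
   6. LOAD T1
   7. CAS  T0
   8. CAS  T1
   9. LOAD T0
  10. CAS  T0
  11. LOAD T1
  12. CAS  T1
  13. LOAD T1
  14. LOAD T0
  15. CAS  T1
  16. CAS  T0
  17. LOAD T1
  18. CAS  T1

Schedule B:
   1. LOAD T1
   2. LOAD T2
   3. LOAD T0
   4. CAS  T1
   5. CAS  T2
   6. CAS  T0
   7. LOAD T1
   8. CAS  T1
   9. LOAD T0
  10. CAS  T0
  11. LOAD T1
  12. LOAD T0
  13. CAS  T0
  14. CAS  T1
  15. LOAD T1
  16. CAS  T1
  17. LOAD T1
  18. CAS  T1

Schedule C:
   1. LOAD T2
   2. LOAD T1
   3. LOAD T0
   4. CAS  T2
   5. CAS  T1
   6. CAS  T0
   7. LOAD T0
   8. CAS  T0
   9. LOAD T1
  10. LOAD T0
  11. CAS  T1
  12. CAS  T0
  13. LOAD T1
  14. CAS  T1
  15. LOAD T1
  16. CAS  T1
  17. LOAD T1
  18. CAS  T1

Tracing schedule B:
T1 LOAD — after: cnt=0, r=0 — load
T2 LOAD — after: cnt=0, r=0 — load
T0 LOAD — after: cnt=0, r=0 — load
T1 CAS — after: cnt=1, r=0 — ok
T2 CAS — after: cnt=1, r=0 — retry
T0 CAS — after: cnt=1, r=0 — retry
T1 LOAD — after: cnt=1, r=1 — load
T1 CAS — after: cnt=2, r=1 — ok
T0 LOAD — after: cnt=2, r=2 — load
T0 CAS — after: cnt=3, r=2 — ok
T1 LOAD — after: cnt=3, r=3 — load
T0 LOAD — after: cnt=3, r=3 — load
T0 CAS — after: cnt=4, r=3 — ok
T1 CAS — after: cnt=4, r=3 — retry
T1 LOAD — after: cnt=4, r=4 — load
T1 CAS — after: cnt=5, r=4 — ok
T1 LOAD — after: cnt=5, r=5 — load
T1 CAS — after: cnt=6, r=5 — ok

B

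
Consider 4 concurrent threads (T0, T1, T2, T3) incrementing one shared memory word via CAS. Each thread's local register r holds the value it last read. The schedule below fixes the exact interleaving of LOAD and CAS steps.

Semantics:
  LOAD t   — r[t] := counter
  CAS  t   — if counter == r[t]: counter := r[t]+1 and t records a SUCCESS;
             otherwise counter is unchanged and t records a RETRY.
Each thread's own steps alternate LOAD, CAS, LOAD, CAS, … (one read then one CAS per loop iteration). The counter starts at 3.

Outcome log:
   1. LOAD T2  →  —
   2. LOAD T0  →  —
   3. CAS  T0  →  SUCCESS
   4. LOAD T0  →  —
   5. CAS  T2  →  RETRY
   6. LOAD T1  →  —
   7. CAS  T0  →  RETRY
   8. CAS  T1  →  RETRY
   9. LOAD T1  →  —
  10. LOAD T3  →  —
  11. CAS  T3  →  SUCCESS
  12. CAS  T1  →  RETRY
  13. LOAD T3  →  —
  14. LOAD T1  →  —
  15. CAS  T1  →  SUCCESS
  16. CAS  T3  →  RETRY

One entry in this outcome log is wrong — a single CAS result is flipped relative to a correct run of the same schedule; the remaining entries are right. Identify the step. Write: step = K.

step = 7

Reference trace:
1. LOAD T2 → mem=3 r[T2]=3 [LOAD]
2. LOAD T0 → mem=3 r[T0]=3 [LOAD]
3. CAS T0 → mem=4 r[T0]=3 [OK]
4. LOAD T0 → mem=4 r[T0]=4 [LOAD]
5. CAS T2 → mem=4 r[T2]=3 [RETRY]
6. LOAD T1 → mem=4 r[T1]=4 [LOAD]
7. CAS T0 → mem=5 r[T0]=4 [OK]
8. CAS T1 → mem=5 r[T1]=4 [RETRY]
9. LOAD T1 → mem=5 r[T1]=5 [LOAD]
10. LOAD T3 → mem=5 r[T3]=5 [LOAD]
11. CAS T3 → mem=6 r[T3]=5 [OK]
12. CAS T1 → mem=6 r[T1]=5 [RETRY]
13. LOAD T3 → mem=6 r[T3]=6 [LOAD]
14. LOAD T1 → mem=6 r[T1]=6 [LOAD]
15. CAS T1 → mem=7 r[T1]=6 [OK]
16. CAS T3 → mem=7 r[T3]=6 [RETRY]
Flip is step 7.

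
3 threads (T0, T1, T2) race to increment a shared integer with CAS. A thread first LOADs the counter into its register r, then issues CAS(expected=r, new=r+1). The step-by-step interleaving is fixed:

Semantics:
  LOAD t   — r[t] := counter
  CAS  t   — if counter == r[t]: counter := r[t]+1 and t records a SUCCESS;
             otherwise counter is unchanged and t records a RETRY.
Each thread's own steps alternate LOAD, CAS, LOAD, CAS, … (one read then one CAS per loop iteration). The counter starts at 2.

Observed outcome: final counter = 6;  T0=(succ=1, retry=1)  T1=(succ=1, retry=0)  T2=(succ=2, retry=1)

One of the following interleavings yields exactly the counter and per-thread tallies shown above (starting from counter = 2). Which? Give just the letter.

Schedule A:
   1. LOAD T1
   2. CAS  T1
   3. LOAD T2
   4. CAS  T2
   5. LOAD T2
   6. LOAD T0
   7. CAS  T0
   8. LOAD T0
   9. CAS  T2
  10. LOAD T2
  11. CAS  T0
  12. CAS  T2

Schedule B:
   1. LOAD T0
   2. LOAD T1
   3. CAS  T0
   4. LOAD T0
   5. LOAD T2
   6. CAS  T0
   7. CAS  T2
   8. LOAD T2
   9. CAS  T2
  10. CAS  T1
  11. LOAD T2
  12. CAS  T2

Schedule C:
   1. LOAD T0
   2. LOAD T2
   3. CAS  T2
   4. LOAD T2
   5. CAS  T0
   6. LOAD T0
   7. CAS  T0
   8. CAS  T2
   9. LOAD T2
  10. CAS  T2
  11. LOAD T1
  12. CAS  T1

Run C:
step 1: T0 LOAD ⇒ load; ctr=2 reg=2
step 2: T2 LOAD ⇒ load; ctr=2 reg=2
step 3: T2 CAS ⇒ ok; ctr=3 reg=2
step 4: T2 LOAD ⇒ load; ctr=3 reg=3
step 5: T0 CAS ⇒ retry; ctr=3 reg=2
step 6: T0 LOAD ⇒ load; ctr=3 reg=3
step 7: T0 CAS ⇒ ok; ctr=4 reg=3
step 8: T2 CAS ⇒ retry; ctr=4 reg=3
step 9: T2 LOAD ⇒ load; ctr=4 reg=4
step 10: T2 CAS ⇒ ok; ctr=5 reg=4
step 11: T1 LOAD ⇒ load; ctr=5 reg=5
step 12: T1 CAS ⇒ ok; ctr=6 reg=5

C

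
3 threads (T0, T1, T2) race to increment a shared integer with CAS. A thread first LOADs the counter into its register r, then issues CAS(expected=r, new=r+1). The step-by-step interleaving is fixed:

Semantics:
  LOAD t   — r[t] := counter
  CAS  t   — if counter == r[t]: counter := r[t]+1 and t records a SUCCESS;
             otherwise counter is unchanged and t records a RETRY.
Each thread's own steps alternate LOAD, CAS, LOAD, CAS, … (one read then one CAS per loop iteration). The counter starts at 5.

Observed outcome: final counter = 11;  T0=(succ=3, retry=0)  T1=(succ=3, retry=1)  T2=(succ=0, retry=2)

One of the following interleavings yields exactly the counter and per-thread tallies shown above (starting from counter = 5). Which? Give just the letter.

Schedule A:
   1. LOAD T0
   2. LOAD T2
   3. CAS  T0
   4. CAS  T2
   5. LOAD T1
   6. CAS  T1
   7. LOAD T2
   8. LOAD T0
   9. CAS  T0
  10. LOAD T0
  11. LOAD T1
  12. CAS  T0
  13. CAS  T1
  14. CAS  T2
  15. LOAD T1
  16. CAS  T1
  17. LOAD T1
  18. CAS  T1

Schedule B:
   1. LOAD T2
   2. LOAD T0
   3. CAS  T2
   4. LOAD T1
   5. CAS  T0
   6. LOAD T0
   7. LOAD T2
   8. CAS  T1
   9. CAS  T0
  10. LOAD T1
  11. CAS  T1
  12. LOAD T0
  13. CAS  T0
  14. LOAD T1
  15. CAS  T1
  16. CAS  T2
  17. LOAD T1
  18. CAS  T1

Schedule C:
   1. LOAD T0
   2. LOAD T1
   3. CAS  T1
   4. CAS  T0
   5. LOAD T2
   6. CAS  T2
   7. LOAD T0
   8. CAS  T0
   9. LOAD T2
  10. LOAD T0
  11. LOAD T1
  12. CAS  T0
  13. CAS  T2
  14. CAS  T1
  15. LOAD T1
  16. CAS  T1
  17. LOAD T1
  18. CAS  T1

Tracing schedule A:
1. LOAD T0 → mem=5 r[T0]=5 [LOAD]
2. LOAD T2 → mem=5 r[T2]=5 [LOAD]
3. CAS T0 → mem=6 r[T0]=5 [OK]
4. CAS T2 → mem=6 r[T2]=5 [RETRY]
5. LOAD T1 → mem=6 r[T1]=6 [LOAD]
6. CAS T1 → mem=7 r[T1]=6 [OK]
7. LOAD T2 → mem=7 r[T2]=7 [LOAD]
8. LOAD T0 → mem=7 r[T0]=7 [LOAD]
9. CAS T0 → mem=8 r[T0]=7 [OK]
10. LOAD T0 → mem=8 r[T0]=8 [LOAD]
11. LOAD T1 → mem=8 r[T1]=8 [LOAD]
12. CAS T0 → mem=9 r[T0]=8 [OK]
13. CAS T1 → mem=9 r[T1]=8 [RETRY]
14. CAS T2 → mem=9 r[T2]=7 [RETRY]
15. LOAD T1 → mem=9 r[T1]=9 [LOAD]
16. CAS T1 → mem=10 r[T1]=9 [OK]
17. LOAD T1 → mem=10 r[T1]=10 [LOAD]
18. CAS T1 → mem=11 r[T1]=10 [OK]

A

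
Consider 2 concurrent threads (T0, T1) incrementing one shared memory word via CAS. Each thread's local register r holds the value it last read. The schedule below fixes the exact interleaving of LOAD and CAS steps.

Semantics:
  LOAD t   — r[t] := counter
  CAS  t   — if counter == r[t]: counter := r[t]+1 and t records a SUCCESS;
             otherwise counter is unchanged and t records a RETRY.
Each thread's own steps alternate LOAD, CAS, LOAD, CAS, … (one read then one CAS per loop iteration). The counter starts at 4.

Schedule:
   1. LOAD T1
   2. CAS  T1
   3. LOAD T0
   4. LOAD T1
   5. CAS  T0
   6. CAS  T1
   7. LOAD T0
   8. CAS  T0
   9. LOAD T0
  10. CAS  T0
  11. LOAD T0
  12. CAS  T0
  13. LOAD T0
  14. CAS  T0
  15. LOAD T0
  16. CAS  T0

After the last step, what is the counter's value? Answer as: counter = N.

#1 T1 reads 4
#2 T1 CAS(4→5) writes; counter now 5
#3 T0 reads 5
#4 T1 reads 5
#5 T0 CAS(5→6) writes; counter now 6
#6 T1 CAS(5→6) fails; counter now 6
#7 T0 reads 6
#8 T0 CAS(6→7) writes; counter now 7
#9 T0 reads 7
#10 T0 CAS(7→8) writes; counter now 8
#11 T0 reads 8
#12 T0 CAS(8→9) writes; counter now 9
#13 T0 reads 9
#14 T0 CAS(9→10) writes; counter now 10
#15 T0 reads 10
#16 T0 CAS(10→11) writes; counter now 11

counter = 11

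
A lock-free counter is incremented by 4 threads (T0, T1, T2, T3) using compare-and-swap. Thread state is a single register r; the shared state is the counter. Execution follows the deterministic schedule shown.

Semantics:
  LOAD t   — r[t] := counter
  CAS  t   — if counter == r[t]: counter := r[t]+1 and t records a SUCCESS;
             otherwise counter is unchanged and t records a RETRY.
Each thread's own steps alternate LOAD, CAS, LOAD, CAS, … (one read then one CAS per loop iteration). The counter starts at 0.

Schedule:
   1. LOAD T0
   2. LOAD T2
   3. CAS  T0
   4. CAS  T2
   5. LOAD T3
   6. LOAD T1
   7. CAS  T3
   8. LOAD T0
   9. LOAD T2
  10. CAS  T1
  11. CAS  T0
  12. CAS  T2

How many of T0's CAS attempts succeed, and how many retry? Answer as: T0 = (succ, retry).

T0 = (2, 0)

[1] T0.load  rd  (counter 0, T0.r 0)
[2] T2.load  rd  (counter 0, T2.r 0)
[3] T0.cas  hit  (counter 1, T0.r 0)
[4] T2.cas  miss  (counter 1, T2.r 0)
[5] T3.load  rd  (counter 1, T3.r 1)
[6] T1.load  rd  (counter 1, T1.r 1)
[7] T3.cas  hit  (counter 2, T3.r 1)
[8] T0.load  rd  (counter 2, T0.r 2)
[9] T2.load  rd  (counter 2, T2.r 2)
[10] T1.cas  miss  (counter 2, T1.r 1)
[11] T0.cas  hit  (counter 3, T0.r 2)
[12] T2.cas  miss  (counter 3, T2.r 2)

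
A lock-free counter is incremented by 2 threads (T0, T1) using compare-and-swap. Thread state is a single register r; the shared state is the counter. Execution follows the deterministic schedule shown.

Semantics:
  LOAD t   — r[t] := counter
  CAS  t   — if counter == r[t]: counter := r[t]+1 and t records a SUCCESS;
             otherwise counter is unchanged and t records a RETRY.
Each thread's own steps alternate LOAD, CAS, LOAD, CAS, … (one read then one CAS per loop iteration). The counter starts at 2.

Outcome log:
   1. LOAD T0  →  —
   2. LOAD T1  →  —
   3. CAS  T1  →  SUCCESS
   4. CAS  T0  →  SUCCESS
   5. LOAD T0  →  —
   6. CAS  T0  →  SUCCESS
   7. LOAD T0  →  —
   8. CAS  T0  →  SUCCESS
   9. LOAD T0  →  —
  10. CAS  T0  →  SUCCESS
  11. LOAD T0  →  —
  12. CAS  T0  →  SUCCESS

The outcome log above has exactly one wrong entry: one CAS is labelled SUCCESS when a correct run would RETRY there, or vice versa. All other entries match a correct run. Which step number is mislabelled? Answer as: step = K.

Re-executing:
T0 LOAD — after: cnt=2, r=2 — load
T1 LOAD — after: cnt=2, r=2 — load
T1 CAS — after: cnt=3, r=2 — ok
T0 CAS — after: cnt=3, r=2 — retry
T0 LOAD — after: cnt=3, r=3 — load
T0 CAS — after: cnt=4, r=3 — ok
T0 LOAD — after: cnt=4, r=4 — load
T0 CAS — after: cnt=5, r=4 — ok
T0 LOAD — after: cnt=5, r=5 — load
T0 CAS — after: cnt=6, r=5 — ok
T0 LOAD — after: cnt=6, r=6 — load
T0 CAS — after: cnt=7, r=6 — ok
Flip is step 4.

step = 4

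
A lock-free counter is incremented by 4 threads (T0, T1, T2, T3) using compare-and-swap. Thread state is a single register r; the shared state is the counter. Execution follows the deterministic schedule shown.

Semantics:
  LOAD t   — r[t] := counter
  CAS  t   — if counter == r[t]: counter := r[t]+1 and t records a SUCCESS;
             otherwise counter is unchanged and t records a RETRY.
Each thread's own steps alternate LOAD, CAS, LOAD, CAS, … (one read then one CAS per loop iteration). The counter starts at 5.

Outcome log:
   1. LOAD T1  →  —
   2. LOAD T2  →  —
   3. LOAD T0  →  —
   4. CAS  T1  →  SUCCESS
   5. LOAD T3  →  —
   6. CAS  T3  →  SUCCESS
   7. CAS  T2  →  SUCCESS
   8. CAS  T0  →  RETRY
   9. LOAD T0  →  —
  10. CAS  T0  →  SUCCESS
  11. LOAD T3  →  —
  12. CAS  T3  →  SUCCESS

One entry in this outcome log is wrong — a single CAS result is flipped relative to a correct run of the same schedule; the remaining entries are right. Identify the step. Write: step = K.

step = 7

Correct run:
1. LOAD T1 → mem=5 r[T1]=5 [LOAD]
2. LOAD T2 → mem=5 r[T2]=5 [LOAD]
3. LOAD T0 → mem=5 r[T0]=5 [LOAD]
4. CAS T1 → mem=6 r[T1]=5 [OK]
5. LOAD T3 → mem=6 r[T3]=6 [LOAD]
6. CAS T3 → mem=7 r[T3]=6 [OK]
7. CAS T2 → mem=7 r[T2]=5 [RETRY]
8. CAS T0 → mem=7 r[T0]=5 [RETRY]
9. LOAD T0 → mem=7 r[T0]=7 [LOAD]
10. CAS T0 → mem=8 r[T0]=7 [OK]
11. LOAD T3 → mem=8 r[T3]=8 [LOAD]
12. CAS T3 → mem=9 r[T3]=8 [OK]
Flip is step 7.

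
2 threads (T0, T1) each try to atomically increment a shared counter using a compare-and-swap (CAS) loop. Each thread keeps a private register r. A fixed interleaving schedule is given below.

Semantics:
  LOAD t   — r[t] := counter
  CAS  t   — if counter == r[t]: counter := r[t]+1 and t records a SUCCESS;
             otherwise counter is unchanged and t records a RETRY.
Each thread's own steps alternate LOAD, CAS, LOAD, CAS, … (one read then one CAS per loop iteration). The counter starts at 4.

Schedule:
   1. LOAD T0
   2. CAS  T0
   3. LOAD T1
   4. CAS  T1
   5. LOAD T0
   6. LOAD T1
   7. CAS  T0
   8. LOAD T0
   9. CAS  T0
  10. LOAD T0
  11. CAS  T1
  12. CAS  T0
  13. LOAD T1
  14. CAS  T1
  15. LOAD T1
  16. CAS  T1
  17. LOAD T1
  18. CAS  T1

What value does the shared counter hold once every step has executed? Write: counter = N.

   1) LOAD T0:  M=4  r_T0=4
   2) CAS  T0:  M=5  r_T0=4 ✓
   3) LOAD T1:  M=5  r_T1=5
   4) CAS  T1:  M=6  r_T1=5 ✓
   5) LOAD T0:  M=6  r_T0=6
   6) LOAD T1:  M=6  r_T1=6
   7) CAS  T0:  M=7  r_T0=6 ✓
   8) LOAD T0:  M=7  r_T0=7
   9) CAS  T0:  M=8  r_T0=7 ✓
  10) LOAD T0:  M=8  r_T0=8
  11) CAS  T1:  M=8  r_T1=6 ✗
  12) CAS  T0:  M=9  r_T0=8 ✓
  13) LOAD T1:  M=9  r_T1=9
  14) CAS  T1:  M=10  r_T1=9 ✓
  15) LOAD T1:  M=10  r_T1=10
  16) CAS  T1:  M=11  r_T1=10 ✓
  17) LOAD T1:  M=11  r_T1=11
  18) CAS  T1:  M=12  r_T1=11 ✓

counter = 12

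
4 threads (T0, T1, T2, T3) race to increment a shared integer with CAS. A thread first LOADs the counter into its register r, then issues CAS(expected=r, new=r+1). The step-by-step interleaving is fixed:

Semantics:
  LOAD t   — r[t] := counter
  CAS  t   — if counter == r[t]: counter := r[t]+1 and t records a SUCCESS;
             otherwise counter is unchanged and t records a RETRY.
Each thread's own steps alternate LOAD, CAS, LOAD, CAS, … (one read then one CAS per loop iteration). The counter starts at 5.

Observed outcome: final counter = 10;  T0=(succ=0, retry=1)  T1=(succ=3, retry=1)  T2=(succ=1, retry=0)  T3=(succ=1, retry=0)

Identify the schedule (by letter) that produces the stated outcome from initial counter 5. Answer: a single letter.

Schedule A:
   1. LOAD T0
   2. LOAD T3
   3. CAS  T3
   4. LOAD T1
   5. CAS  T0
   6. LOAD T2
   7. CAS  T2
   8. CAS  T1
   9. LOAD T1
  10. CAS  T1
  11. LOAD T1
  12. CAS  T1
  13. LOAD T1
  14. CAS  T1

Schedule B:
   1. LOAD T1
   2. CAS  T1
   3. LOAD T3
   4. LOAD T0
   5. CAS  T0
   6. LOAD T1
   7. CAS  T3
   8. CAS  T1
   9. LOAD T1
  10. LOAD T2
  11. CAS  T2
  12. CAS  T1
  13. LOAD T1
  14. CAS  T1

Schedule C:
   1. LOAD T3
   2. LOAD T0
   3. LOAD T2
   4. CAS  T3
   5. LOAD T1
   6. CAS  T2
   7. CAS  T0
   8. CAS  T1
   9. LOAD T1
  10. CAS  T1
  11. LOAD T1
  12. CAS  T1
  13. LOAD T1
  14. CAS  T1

A

Run A:
   1) LOAD T0:  M=5  r_T0=5
   2) LOAD T3:  M=5  r_T3=5
   3) CAS  T3:  M=6  r_T3=5 ✓
   4) LOAD T1:  M=6  r_T1=6
   5) CAS  T0:  M=6  r_T0=5 ✗
   6) LOAD T2:  M=6  r_T2=6
   7) CAS  T2:  M=7  r_T2=6 ✓
   8) CAS  T1:  M=7  r_T1=6 ✗
   9) LOAD T1:  M=7  r_T1=7
  10) CAS  T1:  M=8  r_T1=7 ✓
  11) LOAD T1:  M=8  r_T1=8
  12) CAS  T1:  M=9  r_T1=8 ✓
  13) LOAD T1:  M=9  r_T1=9
  14) CAS  T1:  M=10  r_T1=9 ✓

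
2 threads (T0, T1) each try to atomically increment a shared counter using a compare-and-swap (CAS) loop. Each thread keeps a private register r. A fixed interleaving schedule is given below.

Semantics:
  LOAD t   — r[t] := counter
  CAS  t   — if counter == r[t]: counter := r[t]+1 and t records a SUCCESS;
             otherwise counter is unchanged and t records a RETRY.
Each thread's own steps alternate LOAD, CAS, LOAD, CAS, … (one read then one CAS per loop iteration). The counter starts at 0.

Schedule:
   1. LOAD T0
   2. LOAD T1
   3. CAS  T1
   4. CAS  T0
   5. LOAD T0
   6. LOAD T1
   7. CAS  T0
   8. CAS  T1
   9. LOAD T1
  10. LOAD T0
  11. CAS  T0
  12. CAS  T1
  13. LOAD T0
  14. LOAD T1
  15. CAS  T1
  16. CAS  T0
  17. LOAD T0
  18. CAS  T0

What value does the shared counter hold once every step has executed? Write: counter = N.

counter = 5

T0 LOAD — after: cnt=0, r=0 — load
T1 LOAD — after: cnt=0, r=0 — load
T1 CAS — after: cnt=1, r=0 — ok
T0 CAS — after: cnt=1, r=0 — retry
T0 LOAD — after: cnt=1, r=1 — load
T1 LOAD — after: cnt=1, r=1 — load
T0 CAS — after: cnt=2, r=1 — ok
T1 CAS — after: cnt=2, r=1 — retry
T1 LOAD — after: cnt=2, r=2 — load
T0 LOAD — after: cnt=2, r=2 — load
T0 CAS — after: cnt=3, r=2 — ok
T1 CAS — after: cnt=3, r=2 — retry
T0 LOAD — after: cnt=3, r=3 — load
T1 LOAD — after: cnt=3, r=3 — load
T1 CAS — after: cnt=4, r=3 — ok
T0 CAS — after: cnt=4, r=3 — retry
T0 LOAD — after: cnt=4, r=4 — load
T0 CAS — after: cnt=5, r=4 — ok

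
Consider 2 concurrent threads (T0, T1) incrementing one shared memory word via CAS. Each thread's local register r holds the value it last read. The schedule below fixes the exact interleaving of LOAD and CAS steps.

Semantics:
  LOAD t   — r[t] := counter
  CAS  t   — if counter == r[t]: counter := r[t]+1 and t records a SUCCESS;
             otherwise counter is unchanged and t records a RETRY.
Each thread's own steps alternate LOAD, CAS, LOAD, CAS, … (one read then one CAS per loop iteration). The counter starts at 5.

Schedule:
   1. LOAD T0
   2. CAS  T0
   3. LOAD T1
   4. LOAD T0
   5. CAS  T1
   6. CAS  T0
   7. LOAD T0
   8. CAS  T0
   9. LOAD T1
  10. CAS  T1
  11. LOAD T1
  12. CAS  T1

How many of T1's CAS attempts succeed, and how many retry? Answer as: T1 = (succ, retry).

T1 = (3, 0)

1. LOAD T0 → mem=5 r[T0]=5 [LOAD]
2. CAS T0 → mem=6 r[T0]=5 [OK]
3. LOAD T1 → mem=6 r[T1]=6 [LOAD]
4. LOAD T0 → mem=6 r[T0]=6 [LOAD]
5. CAS T1 → mem=7 r[T1]=6 [OK]
6. CAS T0 → mem=7 r[T0]=6 [RETRY]
7. LOAD T0 → mem=7 r[T0]=7 [LOAD]
8. CAS T0 → mem=8 r[T0]=7 [OK]
9. LOAD T1 → mem=8 r[T1]=8 [LOAD]
10. CAS T1 → mem=9 r[T1]=8 [OK]
11. LOAD T1 → mem=9 r[T1]=9 [LOAD]
12. CAS T1 → mem=10 r[T1]=9 [OK]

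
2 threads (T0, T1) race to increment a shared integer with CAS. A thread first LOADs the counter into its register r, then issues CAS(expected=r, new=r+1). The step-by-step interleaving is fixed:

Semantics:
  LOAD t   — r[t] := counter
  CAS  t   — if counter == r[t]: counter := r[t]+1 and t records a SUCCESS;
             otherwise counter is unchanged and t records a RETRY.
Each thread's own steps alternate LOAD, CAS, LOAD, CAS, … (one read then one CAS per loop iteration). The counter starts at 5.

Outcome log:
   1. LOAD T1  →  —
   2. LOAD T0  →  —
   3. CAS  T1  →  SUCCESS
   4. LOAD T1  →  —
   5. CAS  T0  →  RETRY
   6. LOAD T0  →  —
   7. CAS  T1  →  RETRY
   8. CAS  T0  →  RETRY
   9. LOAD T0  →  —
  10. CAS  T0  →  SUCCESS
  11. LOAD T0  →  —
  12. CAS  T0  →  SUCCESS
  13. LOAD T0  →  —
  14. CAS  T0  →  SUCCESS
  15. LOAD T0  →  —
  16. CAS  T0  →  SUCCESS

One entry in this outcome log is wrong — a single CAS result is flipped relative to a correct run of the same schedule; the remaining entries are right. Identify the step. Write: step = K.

step = 7

Re-executing:
step 1: T1 LOAD ⇒ load; ctr=5 reg=5
step 2: T0 LOAD ⇒ load; ctr=5 reg=5
step 3: T1 CAS ⇒ ok; ctr=6 reg=5
step 4: T1 LOAD ⇒ load; ctr=6 reg=6
step 5: T0 CAS ⇒ retry; ctr=6 reg=5
step 6: T0 LOAD ⇒ load; ctr=6 reg=6
step 7: T1 CAS ⇒ ok; ctr=7 reg=6
step 8: T0 CAS ⇒ retry; ctr=7 reg=6
step 9: T0 LOAD ⇒ load; ctr=7 reg=7
step 10: T0 CAS ⇒ ok; ctr=8 reg=7
step 11: T0 LOAD ⇒ load; ctr=8 reg=8
step 12: T0 CAS ⇒ ok; ctr=9 reg=8
step 13: T0 LOAD ⇒ load; ctr=9 reg=9
step 14: T0 CAS ⇒ ok; ctr=10 reg=9
step 15: T0 LOAD ⇒ load; ctr=10 reg=10
step 16: T0 CAS ⇒ ok; ctr=11 reg=10
Flip is step 7.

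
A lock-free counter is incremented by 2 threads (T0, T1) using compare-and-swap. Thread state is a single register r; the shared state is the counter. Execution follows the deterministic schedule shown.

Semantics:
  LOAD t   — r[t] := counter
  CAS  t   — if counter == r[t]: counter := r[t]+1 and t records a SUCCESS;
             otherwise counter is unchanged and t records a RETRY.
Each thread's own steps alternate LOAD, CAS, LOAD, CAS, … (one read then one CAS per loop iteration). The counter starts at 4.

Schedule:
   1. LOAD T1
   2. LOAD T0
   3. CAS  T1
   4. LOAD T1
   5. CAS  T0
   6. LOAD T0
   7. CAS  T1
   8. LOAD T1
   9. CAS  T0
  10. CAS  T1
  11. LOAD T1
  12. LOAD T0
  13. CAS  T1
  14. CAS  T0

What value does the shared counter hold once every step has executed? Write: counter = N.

1. LOAD T1 → mem=4 r[T1]=4 [LOAD]
2. LOAD T0 → mem=4 r[T0]=4 [LOAD]
3. CAS T1 → mem=5 r[T1]=4 [OK]
4. LOAD T1 → mem=5 r[T1]=5 [LOAD]
5. CAS T0 → mem=5 r[T0]=4 [RETRY]
6. LOAD T0 → mem=5 r[T0]=5 [LOAD]
7. CAS T1 → mem=6 r[T1]=5 [OK]
8. LOAD T1 → mem=6 r[T1]=6 [LOAD]
9. CAS T0 → mem=6 r[T0]=5 [RETRY]
10. CAS T1 → mem=7 r[T1]=6 [OK]
11. LOAD T1 → mem=7 r[T1]=7 [LOAD]
12. LOAD T0 → mem=7 r[T0]=7 [LOAD]
13. CAS T1 → mem=8 r[T1]=7 [OK]
14. CAS T0 → mem=8 r[T0]=7 [RETRY]

counter = 8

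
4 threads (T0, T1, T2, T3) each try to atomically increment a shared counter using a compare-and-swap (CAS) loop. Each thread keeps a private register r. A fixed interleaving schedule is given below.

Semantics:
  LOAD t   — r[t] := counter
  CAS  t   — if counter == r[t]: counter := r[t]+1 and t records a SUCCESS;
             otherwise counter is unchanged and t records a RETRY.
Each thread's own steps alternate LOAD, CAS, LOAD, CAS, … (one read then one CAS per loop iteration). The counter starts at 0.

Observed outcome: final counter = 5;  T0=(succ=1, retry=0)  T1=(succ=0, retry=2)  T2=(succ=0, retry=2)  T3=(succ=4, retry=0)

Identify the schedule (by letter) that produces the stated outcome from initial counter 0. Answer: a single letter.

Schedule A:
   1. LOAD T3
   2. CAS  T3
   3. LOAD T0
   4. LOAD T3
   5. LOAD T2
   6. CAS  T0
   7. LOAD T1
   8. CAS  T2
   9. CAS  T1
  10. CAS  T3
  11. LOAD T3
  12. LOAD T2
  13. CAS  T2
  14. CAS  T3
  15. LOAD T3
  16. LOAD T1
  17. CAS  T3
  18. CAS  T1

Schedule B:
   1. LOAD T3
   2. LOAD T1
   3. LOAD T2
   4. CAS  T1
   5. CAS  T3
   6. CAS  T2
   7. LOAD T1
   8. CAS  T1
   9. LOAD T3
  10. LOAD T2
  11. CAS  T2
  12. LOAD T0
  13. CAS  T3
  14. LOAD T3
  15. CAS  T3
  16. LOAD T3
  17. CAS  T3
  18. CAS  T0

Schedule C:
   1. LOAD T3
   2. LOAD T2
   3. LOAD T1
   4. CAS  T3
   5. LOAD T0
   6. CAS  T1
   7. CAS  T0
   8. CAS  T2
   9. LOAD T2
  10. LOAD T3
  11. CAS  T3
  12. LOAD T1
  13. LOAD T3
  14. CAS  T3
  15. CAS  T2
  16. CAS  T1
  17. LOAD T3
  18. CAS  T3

C

Run C:
T3 LOAD — after: cnt=0, r=0 — load
T2 LOAD — after: cnt=0, r=0 — load
T1 LOAD — after: cnt=0, r=0 — load
T3 CAS — after: cnt=1, r=0 — ok
T0 LOAD — after: cnt=1, r=1 — load
T1 CAS — after: cnt=1, r=0 — retry
T0 CAS — after: cnt=2, r=1 — ok
T2 CAS — after: cnt=2, r=0 — retry
T2 LOAD — after: cnt=2, r=2 — load
T3 LOAD — after: cnt=2, r=2 — load
T3 CAS — after: cnt=3, r=2 — ok
T1 LOAD — after: cnt=3, r=3 — load
T3 LOAD — after: cnt=3, r=3 — load
T3 CAS — after: cnt=4, r=3 — ok
T2 CAS — after: cnt=4, r=2 — retry
T1 CAS — after: cnt=4, r=3 — retry
T3 LOAD — after: cnt=4, r=4 — load
T3 CAS — after: cnt=5, r=4 — ok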